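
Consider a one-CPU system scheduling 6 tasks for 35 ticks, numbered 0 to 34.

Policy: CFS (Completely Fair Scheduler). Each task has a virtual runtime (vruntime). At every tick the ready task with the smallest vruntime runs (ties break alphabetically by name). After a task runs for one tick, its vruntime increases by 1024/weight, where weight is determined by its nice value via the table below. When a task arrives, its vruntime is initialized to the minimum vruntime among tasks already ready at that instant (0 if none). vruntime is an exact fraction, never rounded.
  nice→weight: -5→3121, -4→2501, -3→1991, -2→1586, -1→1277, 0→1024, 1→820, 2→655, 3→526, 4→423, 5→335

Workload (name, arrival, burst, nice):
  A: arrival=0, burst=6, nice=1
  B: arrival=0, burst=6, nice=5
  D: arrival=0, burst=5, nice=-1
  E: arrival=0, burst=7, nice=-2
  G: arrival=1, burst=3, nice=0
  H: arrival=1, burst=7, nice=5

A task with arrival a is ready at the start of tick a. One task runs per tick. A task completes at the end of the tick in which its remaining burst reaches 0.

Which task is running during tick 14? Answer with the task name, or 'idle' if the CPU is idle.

running at tick 14 = D

t=0: vr[A=0 B=0 D=0 E=0] → run A
t=1: vr[A=256/205 B=0 D=0 E=0 G=0 H=0] → run B
t=2: vr[A=256/205 B=1024/335 D=0 E=0 G=0 H=0] → run D
t=3: vr[A=256/205 B=1024/335 D=1024/1277 E=0 G=0 H=0] → run E
t=4: vr[A=256/205 B=1024/335 D=1024/1277 E=512/793 G=0 H=0] → run G
t=5: vr[A=256/205 B=1024/335 D=1024/1277 E=512/793 G=1 H=0] → run H
t=6: vr[A=256/205 B=1024/335 D=1024/1277 E=512/793 G=1 H=1024/335] → run E
t=7: vr[A=256/205 B=1024/335 D=1024/1277 E=1024/793 G=1 H=1024/335] → run D
t=8: vr[A=256/205 B=1024/335 D=2048/1277 E=1024/793 G=1 H=1024/335] → run G
t=9: vr[A=256/205 B=1024/335 D=2048/1277 E=1024/793 G=2 H=1024/335] → run A
t=10: vr[A=512/205 B=1024/335 D=2048/1277 E=1024/793 G=2 H=1024/335] → run E
t=11: vr[A=512/205 B=1024/335 D=2048/1277 E=1536/793 G=2 H=1024/335] → run D
t=12: vr[A=512/205 B=1024/335 D=3072/1277 E=1536/793 G=2 H=1024/335] → run E
t=13: vr[A=512/205 B=1024/335 D=3072/1277 E=2048/793 G=2 H=1024/335] → run G
t=14: vr[A=512/205 B=1024/335 D=3072/1277 E=2048/793 H=1024/335] → run D
t=15: vr[A=512/205 B=1024/335 D=4096/1277 E=2048/793 H=1024/335] → run A
t=16: vr[A=768/205 B=1024/335 D=4096/1277 E=2048/793 H=1024/335] → run E
t=17: vr[A=768/205 B=1024/335 D=4096/1277 E=2560/793 H=1024/335] → run B
t=18: vr[A=768/205 B=2048/335 D=4096/1277 E=2560/793 H=1024/335] → run H
t=19: vr[A=768/205 B=2048/335 D=4096/1277 E=2560/793 H=2048/335] → run D
t=20: vr[A=768/205 B=2048/335 E=2560/793 H=2048/335] → run E
t=21: vr[A=768/205 B=2048/335 E=3072/793 H=2048/335] → run A
t=22: vr[A=1024/205 B=2048/335 E=3072/793 H=2048/335] → run E
t=23: vr[A=1024/205 B=2048/335 H=2048/335] → run A
t=24: vr[A=256/41 B=2048/335 H=2048/335] → run B
t=25: vr[A=256/41 B=3072/335 H=2048/335] → run H
t=26: vr[A=256/41 B=3072/335 H=3072/335] → run A
t=27: vr[B=3072/335 H=3072/335] → run B
t=28: vr[B=4096/335 H=3072/335] → run H
t=29: vr[B=4096/335 H=4096/335] → run B
t=30: vr[B=1024/67 H=4096/335] → run H
t=31: vr[B=1024/67 H=1024/67] → run B
t=32: vr[H=1024/67] → run H
t=33: vr[H=6144/335] → run H
t=34: (idle)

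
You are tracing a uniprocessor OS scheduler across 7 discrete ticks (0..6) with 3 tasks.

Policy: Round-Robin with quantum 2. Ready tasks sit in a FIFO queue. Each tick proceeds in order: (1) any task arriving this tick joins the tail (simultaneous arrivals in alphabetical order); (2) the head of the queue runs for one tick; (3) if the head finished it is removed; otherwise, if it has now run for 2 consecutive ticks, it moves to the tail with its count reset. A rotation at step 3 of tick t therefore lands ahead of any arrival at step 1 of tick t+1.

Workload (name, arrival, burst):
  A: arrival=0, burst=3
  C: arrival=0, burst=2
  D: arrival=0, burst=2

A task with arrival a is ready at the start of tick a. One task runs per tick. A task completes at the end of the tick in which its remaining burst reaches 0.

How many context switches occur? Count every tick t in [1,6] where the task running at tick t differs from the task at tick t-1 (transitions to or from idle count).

t=0: queue=[A,C,D] q_used=0 → run A
t=1: queue=[A,C,D] q_used=1 → run A
t=2: queue=[C,D,A] q_used=0 → run C
t=3: queue=[C,D,A] q_used=1 → run C
t=4: queue=[D,A] q_used=0 → run D
t=5: queue=[D,A] q_used=1 → run D
t=6: queue=[A] q_used=0 → run A

context switches = 3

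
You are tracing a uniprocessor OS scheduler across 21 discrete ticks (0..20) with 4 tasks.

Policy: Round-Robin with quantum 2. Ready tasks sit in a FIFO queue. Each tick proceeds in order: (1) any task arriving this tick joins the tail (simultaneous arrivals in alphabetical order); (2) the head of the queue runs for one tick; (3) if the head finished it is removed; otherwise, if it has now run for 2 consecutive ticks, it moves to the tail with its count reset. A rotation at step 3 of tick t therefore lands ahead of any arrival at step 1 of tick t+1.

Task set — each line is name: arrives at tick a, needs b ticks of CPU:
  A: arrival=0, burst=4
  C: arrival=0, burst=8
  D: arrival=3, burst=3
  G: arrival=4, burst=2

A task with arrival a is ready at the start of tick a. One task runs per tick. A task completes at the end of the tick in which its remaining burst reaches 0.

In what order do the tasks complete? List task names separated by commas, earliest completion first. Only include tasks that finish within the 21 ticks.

t=0: queue=[A,C] q_used=0 → run A
t=1: queue=[A,C] q_used=1 → run A
t=2: queue=[C,A] q_used=0 → run C
t=3: queue=[C,A,D] q_used=1 → run C
t=4: queue=[A,D,C,G] q_used=0 → run A
t=5: queue=[A,D,C,G] q_used=1 → run A
t=6: queue=[D,C,G] q_used=0 → run D
t=7: queue=[D,C,G] q_used=1 → run D
t=8: queue=[C,G,D] q_used=0 → run C
t=9: queue=[C,G,D] q_used=1 → run C
t=10: queue=[G,D,C] q_used=0 → run G
t=11: queue=[G,D,C] q_used=1 → run G
t=12: queue=[D,C] q_used=0 → run D
t=13: queue=[C] q_used=0 → run C
t=14: queue=[C] q_used=1 → run C
t=15: queue=[C] q_used=0 → run C
t=16: queue=[C] q_used=1 → run C
t=17: (idle)
t=18: (idle)
t=19: (idle)
t=20: (idle)

completion order = A, G, D, C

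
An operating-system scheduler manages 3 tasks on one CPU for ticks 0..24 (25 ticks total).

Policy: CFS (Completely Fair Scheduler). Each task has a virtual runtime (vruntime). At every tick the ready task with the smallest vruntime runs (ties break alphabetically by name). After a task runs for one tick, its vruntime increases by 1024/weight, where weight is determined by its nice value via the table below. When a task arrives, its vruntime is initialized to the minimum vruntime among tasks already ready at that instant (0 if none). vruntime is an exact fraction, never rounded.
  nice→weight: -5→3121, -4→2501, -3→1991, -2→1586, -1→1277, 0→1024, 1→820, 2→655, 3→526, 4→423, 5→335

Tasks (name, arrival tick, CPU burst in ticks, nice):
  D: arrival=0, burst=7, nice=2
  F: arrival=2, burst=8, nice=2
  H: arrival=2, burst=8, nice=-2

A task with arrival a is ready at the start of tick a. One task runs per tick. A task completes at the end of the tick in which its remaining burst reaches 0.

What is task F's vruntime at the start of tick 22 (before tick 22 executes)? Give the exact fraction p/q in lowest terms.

t=0: vr[D=0] → run D
t=1: vr[D=1024/655] → run D
t=2: vr[D=2048/655 F=2048/655 H=2048/655] → run D
t=3: vr[D=3072/655 F=2048/655 H=2048/655] → run F
t=4: vr[D=3072/655 F=3072/655 H=2048/655] → run H
t=5: vr[D=3072/655 F=3072/655 H=1959424/519415] → run H
t=6: vr[D=3072/655 F=3072/655 H=2294784/519415] → run H
t=7: vr[D=3072/655 F=3072/655 H=2630144/519415] → run D
t=8: vr[D=4096/655 F=3072/655 H=2630144/519415] → run F
t=9: vr[D=4096/655 F=4096/655 H=2630144/519415] → run H
t=10: vr[D=4096/655 F=4096/655 H=2965504/519415] → run H
t=11: vr[D=4096/655 F=4096/655 H=3300864/519415] → run D
t=12: vr[D=1024/131 F=4096/655 H=3300864/519415] → run F
t=13: vr[D=1024/131 F=1024/131 H=3300864/519415] → run H
t=14: vr[D=1024/131 F=1024/131 H=3636224/519415] → run H
t=15: vr[D=1024/131 F=1024/131 H=3971584/519415] → run H
t=16: vr[D=1024/131 F=1024/131] → run D
t=17: vr[D=6144/655 F=1024/131] → run F
t=18: vr[D=6144/655 F=6144/655] → run D
t=19: vr[F=6144/655] → run F
t=20: vr[F=7168/655] → run F
t=21: vr[F=8192/655] → run F
t=22: vr[F=9216/655] → run F
t=23: (idle)
t=24: (idle)

vruntime(F, start of tick 22) = 9216/655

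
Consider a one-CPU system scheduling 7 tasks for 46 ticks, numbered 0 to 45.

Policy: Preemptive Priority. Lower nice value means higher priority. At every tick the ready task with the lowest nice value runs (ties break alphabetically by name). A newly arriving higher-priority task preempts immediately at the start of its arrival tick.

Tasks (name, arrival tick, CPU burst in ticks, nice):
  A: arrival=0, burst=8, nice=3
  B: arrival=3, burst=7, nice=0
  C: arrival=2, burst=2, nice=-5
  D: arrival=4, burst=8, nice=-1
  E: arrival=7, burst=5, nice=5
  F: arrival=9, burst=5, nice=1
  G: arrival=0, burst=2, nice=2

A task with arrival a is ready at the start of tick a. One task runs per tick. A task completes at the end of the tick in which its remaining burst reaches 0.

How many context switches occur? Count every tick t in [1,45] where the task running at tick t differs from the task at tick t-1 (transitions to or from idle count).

context switches = 7

t=0: ready={A,G} → run G
t=1: ready={A,G} → run G
t=2: ready={A,C} → run C
t=3: ready={A,B,C} → run C
t=4: ready={A,B,D} → run D
t=5: ready={A,B,D} → run D
t=6: ready={A,B,D} → run D
t=7: ready={A,B,D,E} → run D
t=8: ready={A,B,D,E} → run D
t=9: ready={A,B,D,E,F} → run D
t=10: ready={A,B,D,E,F} → run D
t=11: ready={A,B,D,E,F} → run D
t=12: ready={A,B,E,F} → run B
t=13: ready={A,B,E,F} → run B
t=14: ready={A,B,E,F} → run B
t=15: ready={A,B,E,F} → run B
t=16: ready={A,B,E,F} → run B
t=17: ready={A,B,E,F} → run B
t=18: ready={A,B,E,F} → run B
t=19: ready={A,E,F} → run F
t=20: ready={A,E,F} → run F
t=21: ready={A,E,F} → run F
t=22: ready={A,E,F} → run F
t=23: ready={A,E,F} → run F
t=24: ready={A,E} → run A
t=25: ready={A,E} → run A
t=26: ready={A,E} → run A
t=27: ready={A,E} → run A
t=28: ready={A,E} → run A
t=29: ready={A,E} → run A
t=30: ready={A,E} → run A
t=31: ready={A,E} → run A
t=32: ready={E} → run E
t=33: ready={E} → run E
t=34: ready={E} → run E
t=35: ready={E} → run E
t=36: ready={E} → run E
t=37: (idle)
t=38: (idle)
t=39: (idle)
t=40: (idle)
t=41: (idle)
t=42: (idle)
t=43: (idle)
t=44: (idle)
t=45: (idle)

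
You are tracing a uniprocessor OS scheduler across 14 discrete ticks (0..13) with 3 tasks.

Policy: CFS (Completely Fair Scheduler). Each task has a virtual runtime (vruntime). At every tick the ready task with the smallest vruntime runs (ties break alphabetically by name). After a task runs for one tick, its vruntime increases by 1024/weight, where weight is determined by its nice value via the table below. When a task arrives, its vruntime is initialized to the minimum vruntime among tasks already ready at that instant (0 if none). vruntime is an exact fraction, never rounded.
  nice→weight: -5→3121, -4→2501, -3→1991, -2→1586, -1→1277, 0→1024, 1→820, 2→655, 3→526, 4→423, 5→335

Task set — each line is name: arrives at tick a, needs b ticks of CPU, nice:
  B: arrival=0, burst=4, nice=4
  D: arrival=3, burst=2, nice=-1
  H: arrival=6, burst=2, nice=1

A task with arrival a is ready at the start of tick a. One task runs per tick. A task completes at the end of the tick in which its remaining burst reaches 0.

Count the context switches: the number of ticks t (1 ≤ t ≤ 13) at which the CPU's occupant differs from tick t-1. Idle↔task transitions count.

context switches = 3

t=0: vr[B=0] → run B
t=1: vr[B=1024/423] → run B
t=2: vr[B=2048/423] → run B
t=3: vr[B=1024/141 D=1024/141] → run B
t=4: vr[D=1024/141] → run D
t=5: vr[D=1452032/180057] → run D
t=6: vr[H=0] → run H
t=7: vr[H=256/205] → run H
t=8: (idle)
t=9: (idle)
t=10: (idle)
t=11: (idle)
t=12: (idle)
t=13: (idle)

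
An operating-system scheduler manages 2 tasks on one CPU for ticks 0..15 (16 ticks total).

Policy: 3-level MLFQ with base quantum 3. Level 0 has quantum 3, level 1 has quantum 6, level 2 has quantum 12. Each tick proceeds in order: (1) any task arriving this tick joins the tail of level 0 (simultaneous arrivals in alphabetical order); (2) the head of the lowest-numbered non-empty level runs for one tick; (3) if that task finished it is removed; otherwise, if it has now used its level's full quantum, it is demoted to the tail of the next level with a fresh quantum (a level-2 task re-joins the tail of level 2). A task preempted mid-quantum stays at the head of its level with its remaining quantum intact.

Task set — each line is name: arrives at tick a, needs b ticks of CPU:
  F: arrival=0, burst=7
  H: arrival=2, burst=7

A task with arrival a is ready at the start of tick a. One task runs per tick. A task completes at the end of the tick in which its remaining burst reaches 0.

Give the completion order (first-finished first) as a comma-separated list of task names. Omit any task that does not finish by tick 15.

completion order = F, H

t=0: L0/L1/L2 = F/-/- → run F
t=1: L0/L1/L2 = F/-/- → run F
t=2: L0/L1/L2 = FH/-/- → run F
t=3: L0/L1/L2 = H/F/- → run H
t=4: L0/L1/L2 = H/F/- → run H
t=5: L0/L1/L2 = H/F/- → run H
t=6: L0/L1/L2 = -/FH/- → run F
t=7: L0/L1/L2 = -/FH/- → run F
t=8: L0/L1/L2 = -/FH/- → run F
t=9: L0/L1/L2 = -/FH/- → run F
t=10: L0/L1/L2 = -/H/- → run H
t=11: L0/L1/L2 = -/H/- → run H
t=12: L0/L1/L2 = -/H/- → run H
t=13: L0/L1/L2 = -/H/- → run H
t=14: (idle)
t=15: (idle)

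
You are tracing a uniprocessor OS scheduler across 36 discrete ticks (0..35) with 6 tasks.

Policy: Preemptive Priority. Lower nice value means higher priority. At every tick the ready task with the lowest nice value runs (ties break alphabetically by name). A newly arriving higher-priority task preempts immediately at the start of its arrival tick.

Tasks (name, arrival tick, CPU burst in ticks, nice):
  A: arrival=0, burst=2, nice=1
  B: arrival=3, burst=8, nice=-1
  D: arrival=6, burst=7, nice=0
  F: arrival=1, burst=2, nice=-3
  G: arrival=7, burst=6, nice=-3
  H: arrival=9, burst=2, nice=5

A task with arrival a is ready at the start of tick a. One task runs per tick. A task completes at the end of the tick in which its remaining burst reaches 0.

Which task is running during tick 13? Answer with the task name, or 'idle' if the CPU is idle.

running at tick 13 = B

t=0: ready={A} → run A
t=1: ready={A,F} → run F
t=2: ready={A,F} → run F
t=3: ready={A,B} → run B
t=4: ready={A,B} → run B
t=5: ready={A,B} → run B
t=6: ready={A,B,D} → run B
t=7: ready={A,B,D,G} → run G
t=8: ready={A,B,D,G} → run G
t=9: ready={A,B,D,G,H} → run G
t=10: ready={A,B,D,G,H} → run G
t=11: ready={A,B,D,G,H} → run G
t=12: ready={A,B,D,G,H} → run G
t=13: ready={A,B,D,H} → run B
t=14: ready={A,B,D,H} → run B
t=15: ready={A,B,D,H} → run B
t=16: ready={A,B,D,H} → run B
t=17: ready={A,D,H} → run D
t=18: ready={A,D,H} → run D
t=19: ready={A,D,H} → run D
t=20: ready={A,D,H} → run D
t=21: ready={A,D,H} → run D
t=22: ready={A,D,H} → run D
t=23: ready={A,D,H} → run D
t=24: ready={A,H} → run A
t=25: ready={H} → run H
t=26: ready={H} → run H
t=27: (idle)
t=28: (idle)
t=29: (idle)
t=30: (idle)
t=31: (idle)
t=32: (idle)
t=33: (idle)
t=34: (idle)
t=35: (idle)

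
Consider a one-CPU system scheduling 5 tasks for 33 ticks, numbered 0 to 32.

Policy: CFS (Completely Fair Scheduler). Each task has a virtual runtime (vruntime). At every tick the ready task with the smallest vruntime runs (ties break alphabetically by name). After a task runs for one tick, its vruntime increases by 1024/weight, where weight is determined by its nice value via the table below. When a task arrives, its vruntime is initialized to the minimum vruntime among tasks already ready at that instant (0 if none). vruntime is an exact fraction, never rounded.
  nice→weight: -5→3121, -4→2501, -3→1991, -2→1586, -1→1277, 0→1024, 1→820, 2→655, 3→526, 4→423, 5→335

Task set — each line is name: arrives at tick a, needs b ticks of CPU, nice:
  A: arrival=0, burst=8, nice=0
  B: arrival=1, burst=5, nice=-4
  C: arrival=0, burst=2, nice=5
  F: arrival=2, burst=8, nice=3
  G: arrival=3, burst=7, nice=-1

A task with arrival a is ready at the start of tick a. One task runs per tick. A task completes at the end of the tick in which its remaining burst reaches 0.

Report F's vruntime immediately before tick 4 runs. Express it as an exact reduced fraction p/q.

vruntime(F, start of tick 4) = 512/263

t=0: vr[A=0 C=0] → run A
t=1: vr[A=1 B=0 C=0] → run B
t=2: vr[A=1 B=1024/2501 C=0 F=0] → run C
t=3: vr[A=1 B=1024/2501 C=1024/335 F=0 G=0] → run F
t=4: vr[A=1 B=1024/2501 C=1024/335 F=512/263 G=0] → run G
t=5: vr[A=1 B=1024/2501 C=1024/335 F=512/263 G=1024/1277] → run B
t=6: vr[A=1 B=2048/2501 C=1024/335 F=512/263 G=1024/1277] → run G
t=7: vr[A=1 B=2048/2501 C=1024/335 F=512/263 G=2048/1277] → run B
t=8: vr[A=1 B=3072/2501 C=1024/335 F=512/263 G=2048/1277] → run A
t=9: vr[A=2 B=3072/2501 C=1024/335 F=512/263 G=2048/1277] → run B
t=10: vr[A=2 B=4096/2501 C=1024/335 F=512/263 G=2048/1277] → run G
t=11: vr[A=2 B=4096/2501 C=1024/335 F=512/263 G=3072/1277] → run B
t=12: vr[A=2 C=1024/335 F=512/263 G=3072/1277] → run F
t=13: vr[A=2 C=1024/335 F=1024/263 G=3072/1277] → run A
t=14: vr[A=3 C=1024/335 F=1024/263 G=3072/1277] → run G
t=15: vr[A=3 C=1024/335 F=1024/263 G=4096/1277] → run A
t=16: vr[A=4 C=1024/335 F=1024/263 G=4096/1277] → run C
t=17: vr[A=4 F=1024/263 G=4096/1277] → run G
t=18: vr[A=4 F=1024/263 G=5120/1277] → run F
t=19: vr[A=4 F=1536/263 G=5120/1277] → run A
t=20: vr[A=5 F=1536/263 G=5120/1277] → run G
t=21: vr[A=5 F=1536/263 G=6144/1277] → run G
t=22: vr[A=5 F=1536/263] → run A
t=23: vr[A=6 F=1536/263] → run F
t=24: vr[A=6 F=2048/263] → run A
t=25: vr[A=7 F=2048/263] → run A
t=26: vr[F=2048/263] → run F
t=27: vr[F=2560/263] → run F
t=28: vr[F=3072/263] → run F
t=29: vr[F=3584/263] → run F
t=30: (idle)
t=31: (idle)
t=32: (idle)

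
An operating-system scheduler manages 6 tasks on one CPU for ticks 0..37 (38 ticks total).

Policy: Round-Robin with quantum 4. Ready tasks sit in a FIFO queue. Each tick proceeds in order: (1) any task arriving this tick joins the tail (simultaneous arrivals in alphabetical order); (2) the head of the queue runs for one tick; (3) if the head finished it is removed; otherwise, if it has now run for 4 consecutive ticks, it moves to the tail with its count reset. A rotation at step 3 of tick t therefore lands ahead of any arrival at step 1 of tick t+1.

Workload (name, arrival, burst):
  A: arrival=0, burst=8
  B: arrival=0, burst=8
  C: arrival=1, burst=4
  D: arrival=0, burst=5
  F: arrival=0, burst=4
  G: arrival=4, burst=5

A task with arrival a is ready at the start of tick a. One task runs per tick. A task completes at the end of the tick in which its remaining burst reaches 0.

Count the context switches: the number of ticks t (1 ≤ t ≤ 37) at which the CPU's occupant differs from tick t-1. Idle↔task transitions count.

t=0: queue=[A,B,D,F] q_used=0 → run A
t=1: queue=[A,B,D,F,C] q_used=1 → run A
t=2: queue=[A,B,D,F,C] q_used=2 → run A
t=3: queue=[A,B,D,F,C] q_used=3 → run A
t=4: queue=[B,D,F,C,A,G] q_used=0 → run B
t=5: queue=[B,D,F,C,A,G] q_used=1 → run B
t=6: queue=[B,D,F,C,A,G] q_used=2 → run B
t=7: queue=[B,D,F,C,A,G] q_used=3 → run B
t=8: queue=[D,F,C,A,G,B] q_used=0 → run D
t=9: queue=[D,F,C,A,G,B] q_used=1 → run D
t=10: queue=[D,F,C,A,G,B] q_used=2 → run D
t=11: queue=[D,F,C,A,G,B] q_used=3 → run D
t=12: queue=[F,C,A,G,B,D] q_used=0 → run F
t=13: queue=[F,C,A,G,B,D] q_used=1 → run F
t=14: queue=[F,C,A,G,B,D] q_used=2 → run F
t=15: queue=[F,C,A,G,B,D] q_used=3 → run F
t=16: queue=[C,A,G,B,D] q_used=0 → run C
t=17: queue=[C,A,G,B,D] q_used=1 → run C
t=18: queue=[C,A,G,B,D] q_used=2 → run C
t=19: queue=[C,A,G,B,D] q_used=3 → run C
t=20: queue=[A,G,B,D] q_used=0 → run A
t=21: queue=[A,G,B,D] q_used=1 → run A
t=22: queue=[A,G,B,D] q_used=2 → run A
t=23: queue=[A,G,B,D] q_used=3 → run A
t=24: queue=[G,B,D] q_used=0 → run G
t=25: queue=[G,B,D] q_used=1 → run G
t=26: queue=[G,B,D] q_used=2 → run G
t=27: queue=[G,B,D] q_used=3 → run G
t=28: queue=[B,D,G] q_used=0 → run B
t=29: queue=[B,D,G] q_used=1 → run B
t=30: queue=[B,D,G] q_used=2 → run B
t=31: queue=[B,D,G] q_used=3 → run B
t=32: queue=[D,G] q_used=0 → run D
t=33: queue=[G] q_used=0 → run G
t=34: (idle)
t=35: (idle)
t=36: (idle)
t=37: (idle)

context switches = 10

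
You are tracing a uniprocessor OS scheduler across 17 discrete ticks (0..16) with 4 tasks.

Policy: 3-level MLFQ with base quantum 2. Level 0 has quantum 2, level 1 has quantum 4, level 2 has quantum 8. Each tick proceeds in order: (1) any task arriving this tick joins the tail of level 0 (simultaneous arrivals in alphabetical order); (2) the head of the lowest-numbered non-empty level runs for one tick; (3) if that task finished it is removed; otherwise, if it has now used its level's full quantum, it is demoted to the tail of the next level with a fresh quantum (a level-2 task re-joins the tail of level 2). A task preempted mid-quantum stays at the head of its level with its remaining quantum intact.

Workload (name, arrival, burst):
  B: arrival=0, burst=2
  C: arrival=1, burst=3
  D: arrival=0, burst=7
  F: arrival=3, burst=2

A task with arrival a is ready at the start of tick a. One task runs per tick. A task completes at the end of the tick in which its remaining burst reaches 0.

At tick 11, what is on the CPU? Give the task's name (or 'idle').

running at tick 11 = D

t=0: L0/L1/L2 = BD/-/- → run B
t=1: L0/L1/L2 = BDC/-/- → run B
t=2: L0/L1/L2 = DC/-/- → run D
t=3: L0/L1/L2 = DCF/-/- → run D
t=4: L0/L1/L2 = CF/D/- → run C
t=5: L0/L1/L2 = CF/D/- → run C
t=6: L0/L1/L2 = F/DC/- → run F
t=7: L0/L1/L2 = F/DC/- → run F
t=8: L0/L1/L2 = -/DC/- → run D
t=9: L0/L1/L2 = -/DC/- → run D
t=10: L0/L1/L2 = -/DC/- → run D
t=11: L0/L1/L2 = -/DC/- → run D
t=12: L0/L1/L2 = -/C/D → run C
t=13: L0/L1/L2 = -/-/D → run D
t=14: (idle)
t=15: (idle)
t=16: (idle)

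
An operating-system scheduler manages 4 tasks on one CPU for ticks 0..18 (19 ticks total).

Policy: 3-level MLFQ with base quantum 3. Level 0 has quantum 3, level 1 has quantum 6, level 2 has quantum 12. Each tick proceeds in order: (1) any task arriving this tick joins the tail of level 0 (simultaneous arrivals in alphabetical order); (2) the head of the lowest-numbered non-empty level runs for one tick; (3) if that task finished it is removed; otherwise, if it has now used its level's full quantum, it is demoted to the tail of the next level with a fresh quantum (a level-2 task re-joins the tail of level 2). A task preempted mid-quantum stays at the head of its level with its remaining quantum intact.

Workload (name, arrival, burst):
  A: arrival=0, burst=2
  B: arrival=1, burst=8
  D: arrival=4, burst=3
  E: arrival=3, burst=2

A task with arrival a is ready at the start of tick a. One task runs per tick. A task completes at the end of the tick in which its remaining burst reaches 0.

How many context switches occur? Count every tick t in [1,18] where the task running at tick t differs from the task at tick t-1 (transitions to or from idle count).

t=0: L0/L1/L2 = A/-/- → run A
t=1: L0/L1/L2 = AB/-/- → run A
t=2: L0/L1/L2 = B/-/- → run B
t=3: L0/L1/L2 = BE/-/- → run B
t=4: L0/L1/L2 = BED/-/- → run B
t=5: L0/L1/L2 = ED/B/- → run E
t=6: L0/L1/L2 = ED/B/- → run E
t=7: L0/L1/L2 = D/B/- → run D
t=8: L0/L1/L2 = D/B/- → run D
t=9: L0/L1/L2 = D/B/- → run D
t=10: L0/L1/L2 = -/B/- → run B
t=11: L0/L1/L2 = -/B/- → run B
t=12: L0/L1/L2 = -/B/- → run B
t=13: L0/L1/L2 = -/B/- → run B
t=14: L0/L1/L2 = -/B/- → run B
t=15: (idle)
t=16: (idle)
t=17: (idle)
t=18: (idle)

context switches = 5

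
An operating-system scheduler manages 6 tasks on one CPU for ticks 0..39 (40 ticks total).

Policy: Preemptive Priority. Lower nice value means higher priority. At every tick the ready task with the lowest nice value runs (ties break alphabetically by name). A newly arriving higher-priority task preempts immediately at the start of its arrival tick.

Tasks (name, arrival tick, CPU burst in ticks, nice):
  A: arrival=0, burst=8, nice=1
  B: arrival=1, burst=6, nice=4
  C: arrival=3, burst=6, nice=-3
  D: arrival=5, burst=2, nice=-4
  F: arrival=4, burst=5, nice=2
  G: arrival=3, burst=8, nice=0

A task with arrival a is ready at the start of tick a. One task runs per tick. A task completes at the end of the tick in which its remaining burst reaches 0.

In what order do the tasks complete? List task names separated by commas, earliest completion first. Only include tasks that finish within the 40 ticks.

completion order = D, C, G, A, F, B

t=0: ready={A} → run A
t=1: ready={A,B} → run A
t=2: ready={A,B} → run A
t=3: ready={A,B,C,G} → run C
t=4: ready={A,B,C,F,G} → run C
t=5: ready={A,B,C,D,F,G} → run D
t=6: ready={A,B,C,D,F,G} → run D
t=7: ready={A,B,C,F,G} → run C
t=8: ready={A,B,C,F,G} → run C
t=9: ready={A,B,C,F,G} → run C
t=10: ready={A,B,C,F,G} → run C
t=11: ready={A,B,F,G} → run G
t=12: ready={A,B,F,G} → run G
t=13: ready={A,B,F,G} → run G
t=14: ready={A,B,F,G} → run G
t=15: ready={A,B,F,G} → run G
t=16: ready={A,B,F,G} → run G
t=17: ready={A,B,F,G} → run G
t=18: ready={A,B,F,G} → run G
t=19: ready={A,B,F} → run A
t=20: ready={A,B,F} → run A
t=21: ready={A,B,F} → run A
t=22: ready={A,B,F} → run A
t=23: ready={A,B,F} → run A
t=24: ready={B,F} → run F
t=25: ready={B,F} → run F
t=26: ready={B,F} → run F
t=27: ready={B,F} → run F
t=28: ready={B,F} → run F
t=29: ready={B} → run B
t=30: ready={B} → run B
t=31: ready={B} → run B
t=32: ready={B} → run B
t=33: ready={B} → run B
t=34: ready={B} → run B
t=35: (idle)
t=36: (idle)
t=37: (idle)
t=38: (idle)
t=39: (idle)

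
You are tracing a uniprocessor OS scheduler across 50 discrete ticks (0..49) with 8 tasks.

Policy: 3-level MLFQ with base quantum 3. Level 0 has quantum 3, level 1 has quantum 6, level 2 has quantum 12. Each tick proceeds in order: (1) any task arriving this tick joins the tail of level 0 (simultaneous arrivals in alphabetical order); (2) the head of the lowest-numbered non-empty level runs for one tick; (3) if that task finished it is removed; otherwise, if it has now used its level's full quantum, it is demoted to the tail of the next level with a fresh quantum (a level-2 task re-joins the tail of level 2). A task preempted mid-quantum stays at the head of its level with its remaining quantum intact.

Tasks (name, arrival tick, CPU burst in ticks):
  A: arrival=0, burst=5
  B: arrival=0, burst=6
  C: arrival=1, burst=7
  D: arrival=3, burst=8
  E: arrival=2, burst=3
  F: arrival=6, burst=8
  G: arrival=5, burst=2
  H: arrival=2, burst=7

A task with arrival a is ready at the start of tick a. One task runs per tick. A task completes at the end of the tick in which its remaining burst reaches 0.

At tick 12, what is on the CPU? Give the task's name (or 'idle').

t=0: L0/L1/L2 = AB/-/- → run A
t=1: L0/L1/L2 = ABC/-/- → run A
t=2: L0/L1/L2 = ABCEH/-/- → run A
t=3: L0/L1/L2 = BCEHD/A/- → run B
t=4: L0/L1/L2 = BCEHD/A/- → run B
t=5: L0/L1/L2 = BCEHDG/A/- → run B
t=6: L0/L1/L2 = CEHDGF/AB/- → run C
t=7: L0/L1/L2 = CEHDGF/AB/- → run C
t=8: L0/L1/L2 = CEHDGF/AB/- → run C
t=9: L0/L1/L2 = EHDGF/ABC/- → run E
t=10: L0/L1/L2 = EHDGF/ABC/- → run E
t=11: L0/L1/L2 = EHDGF/ABC/- → run E
t=12: L0/L1/L2 = HDGF/ABC/- → run H
t=13: L0/L1/L2 = HDGF/ABC/- → run H
t=14: L0/L1/L2 = HDGF/ABC/- → run H
t=15: L0/L1/L2 = DGF/ABCH/- → run D
t=16: L0/L1/L2 = DGF/ABCH/- → run D
t=17: L0/L1/L2 = DGF/ABCH/- → run D
t=18: L0/L1/L2 = GF/ABCHD/- → run G
t=19: L0/L1/L2 = GF/ABCHD/- → run G
t=20: L0/L1/L2 = F/ABCHD/- → run F
t=21: L0/L1/L2 = F/ABCHD/- → run F
t=22: L0/L1/L2 = F/ABCHD/- → run F
t=23: L0/L1/L2 = -/ABCHDF/- → run A
t=24: L0/L1/L2 = -/ABCHDF/- → run A
t=25: L0/L1/L2 = -/BCHDF/- → run B
t=26: L0/L1/L2 = -/BCHDF/- → run B
t=27: L0/L1/L2 = -/BCHDF/- → run B
t=28: L0/L1/L2 = -/CHDF/- → run C
t=29: L0/L1/L2 = -/CHDF/- → run C
t=30: L0/L1/L2 = -/CHDF/- → run C
t=31: L0/L1/L2 = -/CHDF/- → run C
t=32: L0/L1/L2 = -/HDF/- → run H
t=33: L0/L1/L2 = -/HDF/- → run H
t=34: L0/L1/L2 = -/HDF/- → run H
t=35: L0/L1/L2 = -/HDF/- → run H
t=36: L0/L1/L2 = -/DF/- → run D
t=37: L0/L1/L2 = -/DF/- → run D
t=38: L0/L1/L2 = -/DF/- → run D
t=39: L0/L1/L2 = -/DF/- → run D
t=40: L0/L1/L2 = -/DF/- → run D
t=41: L0/L1/L2 = -/F/- → run F
t=42: L0/L1/L2 = -/F/- → run F
t=43: L0/L1/L2 = -/F/- → run F
t=44: L0/L1/L2 = -/F/- → run F
t=45: L0/L1/L2 = -/F/- → run F
t=46: (idle)
t=47: (idle)
t=48: (idle)
t=49: (idle)

running at tick 12 = H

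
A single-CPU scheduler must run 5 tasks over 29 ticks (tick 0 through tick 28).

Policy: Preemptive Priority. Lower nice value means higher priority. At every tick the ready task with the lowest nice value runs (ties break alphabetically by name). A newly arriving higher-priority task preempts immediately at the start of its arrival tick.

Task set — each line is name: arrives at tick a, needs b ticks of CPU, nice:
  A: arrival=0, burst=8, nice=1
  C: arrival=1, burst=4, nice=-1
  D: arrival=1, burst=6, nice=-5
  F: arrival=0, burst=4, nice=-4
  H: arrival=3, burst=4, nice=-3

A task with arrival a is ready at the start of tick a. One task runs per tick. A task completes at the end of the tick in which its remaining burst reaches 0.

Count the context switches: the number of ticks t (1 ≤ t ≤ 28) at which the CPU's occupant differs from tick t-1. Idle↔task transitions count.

t=0: ready={A,F} → run F
t=1: ready={A,C,D,F} → run D
t=2: ready={A,C,D,F} → run D
t=3: ready={A,C,D,F,H} → run D
t=4: ready={A,C,D,F,H} → run D
t=5: ready={A,C,D,F,H} → run D
t=6: ready={A,C,D,F,H} → run D
t=7: ready={A,C,F,H} → run F
t=8: ready={A,C,F,H} → run F
t=9: ready={A,C,F,H} → run F
t=10: ready={A,C,H} → run H
t=11: ready={A,C,H} → run H
t=12: ready={A,C,H} → run H
t=13: ready={A,C,H} → run H
t=14: ready={A,C} → run C
t=15: ready={A,C} → run C
t=16: ready={A,C} → run C
t=17: ready={A,C} → run C
t=18: ready={A} → run A
t=19: ready={A} → run A
t=20: ready={A} → run A
t=21: ready={A} → run A
t=22: ready={A} → run A
t=23: ready={A} → run A
t=24: ready={A} → run A
t=25: ready={A} → run A
t=26: (idle)
t=27: (idle)
t=28: (idle)

context switches = 6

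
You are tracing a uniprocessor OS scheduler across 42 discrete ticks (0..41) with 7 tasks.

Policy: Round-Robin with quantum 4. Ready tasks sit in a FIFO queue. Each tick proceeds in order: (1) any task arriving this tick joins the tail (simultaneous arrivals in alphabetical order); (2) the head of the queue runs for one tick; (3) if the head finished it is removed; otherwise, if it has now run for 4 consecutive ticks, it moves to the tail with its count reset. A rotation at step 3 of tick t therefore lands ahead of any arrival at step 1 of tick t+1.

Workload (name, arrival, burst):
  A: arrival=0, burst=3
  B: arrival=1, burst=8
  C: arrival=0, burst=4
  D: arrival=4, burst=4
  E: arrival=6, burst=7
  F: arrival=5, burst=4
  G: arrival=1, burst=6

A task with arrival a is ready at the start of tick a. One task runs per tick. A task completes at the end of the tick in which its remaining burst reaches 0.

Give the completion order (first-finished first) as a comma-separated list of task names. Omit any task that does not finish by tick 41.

completion order = A, C, D, F, B, G, E

t=0: queue=[A,C] q_used=0 → run A
t=1: queue=[A,C,B,G] q_used=1 → run A
t=2: queue=[A,C,B,G] q_used=2 → run A
t=3: queue=[C,B,G] q_used=0 → run C
t=4: queue=[C,B,G,D] q_used=1 → run C
t=5: queue=[C,B,G,D,F] q_used=2 → run C
t=6: queue=[C,B,G,D,F,E] q_used=3 → run C
t=7: queue=[B,G,D,F,E] q_used=0 → run B
t=8: queue=[B,G,D,F,E] q_used=1 → run B
t=9: queue=[B,G,D,F,E] q_used=2 → run B
t=10: queue=[B,G,D,F,E] q_used=3 → run B
t=11: queue=[G,D,F,E,B] q_used=0 → run G
t=12: queue=[G,D,F,E,B] q_used=1 → run G
t=13: queue=[G,D,F,E,B] q_used=2 → run G
t=14: queue=[G,D,F,E,B] q_used=3 → run G
t=15: queue=[D,F,E,B,G] q_used=0 → run D
t=16: queue=[D,F,E,B,G] q_used=1 → run D
t=17: queue=[D,F,E,B,G] q_used=2 → run D
t=18: queue=[D,F,E,B,G] q_used=3 → run D
t=19: queue=[F,E,B,G] q_used=0 → run F
t=20: queue=[F,E,B,G] q_used=1 → run F
t=21: queue=[F,E,B,G] q_used=2 → run F
t=22: queue=[F,E,B,G] q_used=3 → run F
t=23: queue=[E,B,G] q_used=0 → run E
t=24: queue=[E,B,G] q_used=1 → run E
t=25: queue=[E,B,G] q_used=2 → run E
t=26: queue=[E,B,G] q_used=3 → run E
t=27: queue=[B,G,E] q_used=0 → run B
t=28: queue=[B,G,E] q_used=1 → run B
t=29: queue=[B,G,E] q_used=2 → run B
t=30: queue=[B,G,E] q_used=3 → run B
t=31: queue=[G,E] q_used=0 → run G
t=32: queue=[G,E] q_used=1 → run G
t=33: queue=[E] q_used=0 → run E
t=34: queue=[E] q_used=1 → run E
t=35: queue=[E] q_used=2 → run E
t=36: (idle)
t=37: (idle)
t=38: (idle)
t=39: (idle)
t=40: (idle)
t=41: (idle)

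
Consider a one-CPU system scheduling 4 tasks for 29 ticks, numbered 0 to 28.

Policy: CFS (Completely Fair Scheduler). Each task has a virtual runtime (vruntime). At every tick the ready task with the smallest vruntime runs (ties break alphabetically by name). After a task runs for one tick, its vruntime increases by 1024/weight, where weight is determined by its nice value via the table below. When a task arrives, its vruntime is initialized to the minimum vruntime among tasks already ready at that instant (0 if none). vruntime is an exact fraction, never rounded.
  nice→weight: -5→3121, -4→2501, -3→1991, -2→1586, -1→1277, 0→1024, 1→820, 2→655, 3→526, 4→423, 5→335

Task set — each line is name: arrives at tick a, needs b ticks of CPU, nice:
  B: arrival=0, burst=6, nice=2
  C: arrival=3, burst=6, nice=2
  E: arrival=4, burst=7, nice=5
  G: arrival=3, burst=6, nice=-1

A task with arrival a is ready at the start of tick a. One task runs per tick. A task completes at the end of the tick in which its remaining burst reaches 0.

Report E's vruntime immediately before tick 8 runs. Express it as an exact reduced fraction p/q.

t=0: vr[B=0] → run B
t=1: vr[B=1024/655] → run B
t=2: vr[B=2048/655] → run B
t=3: vr[B=3072/655 C=3072/655 G=3072/655] → run B
t=4: vr[B=4096/655 C=3072/655 E=3072/655 G=3072/655] → run C
t=5: vr[B=4096/655 C=4096/655 E=3072/655 G=3072/655] → run E
t=6: vr[B=4096/655 C=4096/655 E=339968/43885 G=3072/655] → run G
t=7: vr[B=4096/655 C=4096/655 E=339968/43885 G=4593664/836435] → run G
t=8: vr[B=4096/655 C=4096/655 E=339968/43885 G=5264384/836435] → run B
t=9: vr[B=1024/131 C=4096/655 E=339968/43885 G=5264384/836435] → run C
t=10: vr[B=1024/131 C=1024/131 E=339968/43885 G=5264384/836435] → run G
t=11: vr[B=1024/131 C=1024/131 E=339968/43885 G=5935104/836435] → run G
t=12: vr[B=1024/131 C=1024/131 E=339968/43885 G=6605824/836435] → run E
t=13: vr[B=1024/131 C=1024/131 E=474112/43885 G=6605824/836435] → run B
t=14: vr[C=1024/131 E=474112/43885 G=6605824/836435] → run C
t=15: vr[C=6144/655 E=474112/43885 G=6605824/836435] → run G
t=16: vr[C=6144/655 E=474112/43885 G=7276544/836435] → run G
t=17: vr[C=6144/655 E=474112/43885] → run C
t=18: vr[C=7168/655 E=474112/43885] → run E
t=19: vr[C=7168/655 E=608256/43885] → run C
t=20: vr[C=8192/655 E=608256/43885] → run C
t=21: vr[E=608256/43885] → run E
t=22: vr[E=148480/8777] → run E
t=23: vr[E=876544/43885] → run E
t=24: vr[E=1010688/43885] → run E
t=25: (idle)
t=26: (idle)
t=27: (idle)
t=28: (idle)

vruntime(E, start of tick 8) = 339968/43885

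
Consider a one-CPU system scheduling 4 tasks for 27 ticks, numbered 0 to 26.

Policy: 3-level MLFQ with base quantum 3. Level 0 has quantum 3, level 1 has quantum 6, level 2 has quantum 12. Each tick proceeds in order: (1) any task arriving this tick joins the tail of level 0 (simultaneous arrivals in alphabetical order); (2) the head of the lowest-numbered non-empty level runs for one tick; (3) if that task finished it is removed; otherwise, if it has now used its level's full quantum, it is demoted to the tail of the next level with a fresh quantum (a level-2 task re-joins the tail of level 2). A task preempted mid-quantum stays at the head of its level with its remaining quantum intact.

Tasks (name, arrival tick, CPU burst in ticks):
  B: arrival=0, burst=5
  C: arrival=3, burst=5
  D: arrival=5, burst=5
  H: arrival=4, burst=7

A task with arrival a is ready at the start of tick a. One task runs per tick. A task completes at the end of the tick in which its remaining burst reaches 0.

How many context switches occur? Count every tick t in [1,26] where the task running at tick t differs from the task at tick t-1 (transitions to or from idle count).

t=0: L0/L1/L2 = B/-/- → run B
t=1: L0/L1/L2 = B/-/- → run B
t=2: L0/L1/L2 = B/-/- → run B
t=3: L0/L1/L2 = C/B/- → run C
t=4: L0/L1/L2 = CH/B/- → run C
t=5: L0/L1/L2 = CHD/B/- → run C
t=6: L0/L1/L2 = HD/BC/- → run H
t=7: L0/L1/L2 = HD/BC/- → run H
t=8: L0/L1/L2 = HD/BC/- → run H
t=9: L0/L1/L2 = D/BCH/- → run D
t=10: L0/L1/L2 = D/BCH/- → run D
t=11: L0/L1/L2 = D/BCH/- → run D
t=12: L0/L1/L2 = -/BCHD/- → run B
t=13: L0/L1/L2 = -/BCHD/- → run B
t=14: L0/L1/L2 = -/CHD/- → run C
t=15: L0/L1/L2 = -/CHD/- → run C
t=16: L0/L1/L2 = -/HD/- → run H
t=17: L0/L1/L2 = -/HD/- → run H
t=18: L0/L1/L2 = -/HD/- → run H
t=19: L0/L1/L2 = -/HD/- → run H
t=20: L0/L1/L2 = -/D/- → run D
t=21: L0/L1/L2 = -/D/- → run D
t=22: (idle)
t=23: (idle)
t=24: (idle)
t=25: (idle)
t=26: (idle)

context switches = 8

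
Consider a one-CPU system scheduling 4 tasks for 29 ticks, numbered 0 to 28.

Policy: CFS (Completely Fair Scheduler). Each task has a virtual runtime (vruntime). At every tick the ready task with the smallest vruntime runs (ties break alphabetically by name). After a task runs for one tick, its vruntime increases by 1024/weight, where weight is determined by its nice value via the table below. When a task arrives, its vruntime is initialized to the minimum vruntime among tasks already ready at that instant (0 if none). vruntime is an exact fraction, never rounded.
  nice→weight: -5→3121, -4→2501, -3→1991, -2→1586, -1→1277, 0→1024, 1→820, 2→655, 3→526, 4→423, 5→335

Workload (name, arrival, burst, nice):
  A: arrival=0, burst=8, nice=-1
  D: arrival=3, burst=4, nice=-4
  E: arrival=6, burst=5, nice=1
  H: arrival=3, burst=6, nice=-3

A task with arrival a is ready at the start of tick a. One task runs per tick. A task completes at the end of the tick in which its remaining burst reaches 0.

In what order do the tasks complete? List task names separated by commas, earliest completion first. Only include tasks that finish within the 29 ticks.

completion order = D, H, A, E

t=0: vr[A=0] → run A
t=1: vr[A=1024/1277] → run A
t=2: vr[A=2048/1277] → run A
t=3: vr[A=3072/1277 D=3072/1277 H=3072/1277] → run A
t=4: vr[A=4096/1277 D=3072/1277 H=3072/1277] → run D
t=5: vr[A=4096/1277 D=8990720/3193777 H=3072/1277] → run H
t=6: vr[A=4096/1277 D=8990720/3193777 E=8990720/3193777 H=7424000/2542507] → run D
t=7: vr[A=4096/1277 D=10298368/3193777 E=8990720/3193777 H=7424000/2542507] → run E
t=8: vr[A=4096/1277 D=10298368/3193777 E=64895232/15968885 H=7424000/2542507] → run H
t=9: vr[A=4096/1277 D=10298368/3193777 E=64895232/15968885 H=8731648/2542507] → run A
t=10: vr[A=5120/1277 D=10298368/3193777 E=64895232/15968885 H=8731648/2542507] → run D
t=11: vr[A=5120/1277 D=11606016/3193777 E=64895232/15968885 H=8731648/2542507] → run H
t=12: vr[A=5120/1277 D=11606016/3193777 E=64895232/15968885 H=10039296/2542507] → run D
t=13: vr[A=5120/1277 E=64895232/15968885 H=10039296/2542507] → run H
t=14: vr[A=5120/1277 E=64895232/15968885 H=11346944/2542507] → run A
t=15: vr[A=6144/1277 E=64895232/15968885 H=11346944/2542507] → run E
t=16: vr[A=6144/1277 E=84836864/15968885 H=11346944/2542507] → run H
t=17: vr[A=6144/1277 E=84836864/15968885 H=12654592/2542507] → run A
t=18: vr[A=7168/1277 E=84836864/15968885 H=12654592/2542507] → run H
t=19: vr[A=7168/1277 E=84836864/15968885] → run E
t=20: vr[A=7168/1277 E=104778496/15968885] → run A
t=21: vr[E=104778496/15968885] → run E
t=22: vr[E=124720128/15968885] → run E
t=23: (idle)
t=24: (idle)
t=25: (idle)
t=26: (idle)
t=27: (idle)
t=28: (idle)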